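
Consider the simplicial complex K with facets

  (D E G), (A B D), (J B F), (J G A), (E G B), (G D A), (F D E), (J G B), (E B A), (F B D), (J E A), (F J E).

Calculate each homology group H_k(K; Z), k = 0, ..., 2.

Fix the vertex order A < B < D < E < F < G < J and write every simplex with vertices in increasing order. Then dim K = 2 and the simplices of K are:

  0-simplices (7): A, B, D, E, F, G, J
  1-simplices (18): AB, AD, AE, AG, AJ, BD, BE, BF, BG, BJ, DE, DF, DG, EF, EG, EJ, FJ, GJ
  2-simplices (12): ABD, ABE, ADG, AEJ, AGJ, BDF, BEG, BFJ, BGJ, DEF, DEG, EFJ

Hence C_0 ≅ Z^7, C_1 ≅ Z^18, C_2 ≅ Z^12.

Boundary ∂_1: C_1 → C_0 sends each edge [p,q] (with p < q) to q − p. For instance
  ∂BD = D − B.
The 7×18 boundary matrix has rank 6 and Smith normal form diag(1,1,1,1,1,1).

Boundary ∂_2: C_2 → C_1 maps a triangle to the signed sum of its edges. For instance
  ∂BEG = EG − BG + BE,
  ∂ADG = DG − AG + AD.
As a 18×12 matrix over Z this has rank 12, with invariant factors (1,1,1,1,1,1,1,1,1,1,1,2).

Now H_k = ker ∂_k / im ∂_{k+1}, so:

  H_0: rank C_0 − rank ∂_1 = 7 − 6 = 1, and the invariant factors of ∂_1 are all 1, so H_0 ≅ Z.
  H_1: rank ker ∂_1 − rank ∂_2 = (18 − 6) − 12 = 0, and ∂_2 has invariant factor 2 > 1, so H_1 ≅ Z/2Z.
  H_2: rank ker ∂_2 − rank ∂_3 = (12 − 12) − 0 = 0, and there is no ∂_3, so H_2 ≅ 0.

H_0 = Z,  H_1 = Z/2Z,  H_2 = 0.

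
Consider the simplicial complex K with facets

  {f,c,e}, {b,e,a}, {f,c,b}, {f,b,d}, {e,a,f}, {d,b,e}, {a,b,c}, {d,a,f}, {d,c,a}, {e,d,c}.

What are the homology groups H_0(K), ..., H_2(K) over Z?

H_0 ≅ Z,  H_1 ≅ Z/2,  H_2 = 0.

We work with the vertex ordering a < b < c < d < e < f. The simplices of K, each written with vertices in increasing order, are:

  0-simplices (6): a, b, c, d, e, f
  1-simplices (15): ab, ac, ad, ae, af, bc, bd, be, bf, cd, ce, cf, de, df, ef
  2-simplices (10): abc, abe, acd, adf, aef, bcf, bde, bdf, cde, cef

Hence C_0 ≅ Z^6, C_1 ≅ Z^15, C_2 ≅ Z^10.

∂_1: C_1 → C_0 maps an edge to its endpoints' difference, ∂[p,q] = q − p.
The 6×15 boundary matrix has rank 5 and Smith normal form diag(1,1,1,1,1).

∂_2: C_2 → C_1 sends each 2-simplex [p,q,r] to [q,r] − [p,r] + [p,q]. For instance
  ∂bdf = df − bf + bd,
  ∂cde = de − ce + cd.
As a 15×10 matrix over Z this has rank 10, with invariant factors (1,1,1,1,1,1,1,1,1,2).

Computing H_k = (kernel of ∂_k) / (image of ∂_{k+1}):

  H_0: rank C_0 − rank ∂_1 = 6 − 5 = 1, and the invariant factors of ∂_1 are all 1, so H_0 ≅ Z.
  H_1: rank ker ∂_1 − rank ∂_2 = (15 − 5) − 10 = 0, and ∂_2 has invariant factor 2 > 1, so H_1 ≅ Z/2.
  H_2: rank ker ∂_2 − rank ∂_3 = (10 − 10) − 0 = 0, and there is no ∂_3, so H_2 ≅ 0.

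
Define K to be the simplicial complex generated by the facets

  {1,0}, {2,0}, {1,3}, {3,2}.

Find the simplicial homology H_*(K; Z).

H_0 ≅ Z,  H_1 ≅ Z.

K has 4 vertices, 4 edges.
rank ∂_0 = 0, rank ∂_1 = 3 ⇒ b_0 = 4 − 0 − 3 = 1; all invariant factors of ∂_1 are 1 so no torsion. So H_0 ≅ Z.
rank ∂_1 = 3, rank ∂_2 = 0 ⇒ b_1 = 4 − 3 − 0 = 1. So H_1 ≅ Z.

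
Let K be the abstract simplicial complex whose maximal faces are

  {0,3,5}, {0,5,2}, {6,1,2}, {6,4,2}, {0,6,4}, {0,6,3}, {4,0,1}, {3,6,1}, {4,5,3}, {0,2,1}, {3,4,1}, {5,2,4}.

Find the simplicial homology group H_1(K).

H_1 = Z/2.

We work with the vertex ordering 0 < 1 < 2 < 3 < 4 < 5 < 6. The simplices of K, each written with vertices in increasing order, are:

  0-simplices (7): [0], [1], [2], [3], [4], [5], [6]
  1-simplices (18): [0,1], [0,2], [0,3], [0,4], [0,5], [0,6], [1,2], [1,3], [1,4], [1,6], [2,4], [2,5], [2,6], [3,4], [3,5], [3,6], [4,5], [4,6]
  2-simplices (12): [0,1,2], [0,1,4], [0,2,5], [0,3,5], [0,3,6], [0,4,6], [1,2,6], [1,3,4], [1,3,6], [2,4,5], [2,4,6], [3,4,5]

so the chain groups are C_0 ≅ Z^7, C_1 ≅ Z^18, C_2 ≅ Z^12.

Boundary ∂_1: C_1 → C_0 sends each edge [p,q] (with p < q) to q − p. For instance
  ∂[1,3] = [3] − [1].
The 7×18 boundary matrix has rank 6 and Smith normal form diag(1,1,1,1,1,1).

Boundary ∂_2: C_2 → C_1 acts by ∂[p,q,r] = [q,r] − [p,r] + [p,q]. For instance
  ∂[0,1,4] = [1,4] − [0,4] + [0,1],
  ∂[1,3,4] = [3,4] − [1,4] + [1,3].
The resulting 18×12 matrix has rank 12, and its Smith normal form has invariant factors (1,1,1,1,1,1,1,1,1,1,1,2).

Reading off H_k = ker ∂_k / im ∂_{k+1}:

  H_1: rank ker ∂_1 − rank ∂_2 = (18 − 6) − 12 = 0, and ∂_2 has invariant factor 2 > 1, so H_1 ≅ Z/2.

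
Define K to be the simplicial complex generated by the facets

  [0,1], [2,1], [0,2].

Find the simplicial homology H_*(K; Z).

Order the vertices as 0 < 1 < 2. Listing each simplex with vertices in this order, K has dimension 1 with simplices:

  0-simplices (3): [0], [1], [2]
  1-simplices (3): [0,1], [0,2], [1,2]

so the chain groups are C_0 ≅ Z^3, C_1 ≅ Z^3.

Boundary ∂_1: C_1 → C_0 is given by ∂[p,q] = [q] − [p]. For instance
  ∂[1,2] = [2] − [1].
As a 3×3 matrix over Z this has rank 2, with invariant factors (1,1).

Reading off H_k = ker ∂_k / im ∂_{k+1}:

  H_0: rank C_0 − rank ∂_1 = 3 − 2 = 1, and the invariant factors of ∂_1 are all 1, so H_0 ≅ Z.
  H_1: rank ker ∂_1 − rank ∂_2 = (3 − 2) − 0 = 1, and there is no ∂_2, so H_1 ≅ Z.

(K is a triangulation of the circle S^1.)

H_0 ≅ Z,  H_1 ≅ Z.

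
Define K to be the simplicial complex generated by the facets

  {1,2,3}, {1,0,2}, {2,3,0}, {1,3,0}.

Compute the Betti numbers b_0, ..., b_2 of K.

b_0 = 1, b_1 = 0, b_2 = 1.

Fix the vertex order 0 < 1 < 2 < 3 and write every simplex with vertices in increasing order. Then dim K = 2 and the simplices of K are:

  0-simplices (4): [0], [1], [2], [3]
  1-simplices (6): [0,1], [0,2], [0,3], [1,2], [1,3], [2,3]
  2-simplices (4): [0,1,2], [0,1,3], [0,2,3], [1,2,3]

giving chain groups C_0 ≅ Z^4, C_1 ≅ Z^6, C_2 ≅ Z^4.

The boundary map ∂_1: C_1 → C_0 is given by ∂[p,q] = [q] − [p]. For instance
  ∂[2,3] = [3] − [2].
The resulting 4×6 matrix has rank 3, and its Smith normal form has invariant factors (1,1,1).

Boundary ∂_2: C_2 → C_1 maps a triangle to the signed sum of its edges. For instance
  ∂[0,1,2] = [1,2] − [0,2] + [0,1],
  ∂[0,2,3] = [2,3] − [0,3] + [0,2].
As a 6×4 matrix over Z this has rank 3, with invariant factors (1,1,1).

Now H_k = ker ∂_k / im ∂_{k+1}, so:

  H_0: rank C_0 − rank ∂_1 = 4 − 3 = 1, and the invariant factors of ∂_1 are all 1, so H_0 = Z.
  H_1: rank ker ∂_1 − rank ∂_2 = (6 − 3) − 3 = 0, and the invariant factors of ∂_2 are all 1, so H_1 = 0.
  H_2: rank ker ∂_2 − rank ∂_3 = (4 − 3) − 0 = 1, and there is no ∂_3, so H_2 = Z.

(K is a triangulation of the 2-sphere S^2.)

Hence the Betti numbers are b_0 = 1, b_1 = 0, b_2 = 1.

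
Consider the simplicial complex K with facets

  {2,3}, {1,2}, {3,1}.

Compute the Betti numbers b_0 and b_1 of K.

Order the vertices as 1 < 2 < 3. Listing each simplex with vertices in this order, K has dimension 1 with simplices:

  0-simplices (3): [1], [2], [3]
  1-simplices (3): [1,2], [1,3], [2,3]

giving chain groups C_0 ≅ Z^3, C_1 ≅ Z^3.

∂_1: C_1 → C_0 maps an edge to its endpoints' difference, ∂[p,q] = q − p. For instance
  ∂[2,3] = [3] − [2].
As a 3×3 matrix over Z this has rank 2, with invariant factors (1,1).

From H_k ≅ ker(∂_k) / im(∂_{k+1}) we obtain:

  H_0: rank C_0 − rank ∂_1 = 3 − 2 = 1, and the invariant factors of ∂_1 are all 1, so H_0 ≅ Z.
  H_1: rank ker ∂_1 − rank ∂_2 = (3 − 2) − 0 = 1, and there is no ∂_2, so H_1 ≅ Z.

(K is a triangulation of the circle S^1.)

Hence the Betti numbers are b_0 = 1, b_1 = 1.

b_0 = 1, b_1 = 1.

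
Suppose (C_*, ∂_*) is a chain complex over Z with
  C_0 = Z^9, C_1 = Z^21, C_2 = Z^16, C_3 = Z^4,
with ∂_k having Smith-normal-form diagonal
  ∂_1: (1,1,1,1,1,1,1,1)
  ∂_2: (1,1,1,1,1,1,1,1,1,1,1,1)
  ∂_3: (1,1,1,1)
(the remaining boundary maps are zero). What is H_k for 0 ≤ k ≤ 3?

H_0 ≅ Z,  H_1 ≅ Z,  H_2 = 0,  H_3 = 0.

H_0: b_0 = 9 − 0 − 8 = 1; torsion from ∂_1 factors > 1: none. So H_0 ≅ Z.
H_1: b_1 = 21 − 8 − 12 = 1; torsion from ∂_2 factors > 1: none. So H_1 ≅ Z.
H_2: b_2 = 16 − 12 − 4 = 0; torsion from ∂_3 factors > 1: none. So H_2 ≅ 0.
H_3: b_3 = 4 − 4 − 0 = 0; torsion from ∂_4 factors > 1: none. So H_3 ≅ 0.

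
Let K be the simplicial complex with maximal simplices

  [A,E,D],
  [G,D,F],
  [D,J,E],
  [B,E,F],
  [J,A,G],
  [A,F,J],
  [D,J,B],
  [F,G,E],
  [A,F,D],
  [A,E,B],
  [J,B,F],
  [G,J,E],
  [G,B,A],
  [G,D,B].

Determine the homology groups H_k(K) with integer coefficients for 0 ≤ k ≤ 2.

H_0 = Z,  H_1 = Z^2,  H_2 = Z.

Order the vertices as A < B < D < E < F < G < J. Listing each simplex with vertices in this order, K has dimension 2 with simplices:

  0-simplices (7): A, B, D, E, F, G, J
  1-simplices (21): AB, AD, AE, AF, AG, AJ, BD, BE, BF, BG, BJ, DE, DF, DG, DJ, EF, EG, EJ, FG, FJ, GJ
  2-simplices (14): ABE, ABG, ADE, ADF, AFJ, AGJ, BDG, BDJ, BEF, BFJ, DEJ, DFG, EFG, EGJ

Hence C_0 ≅ Z^7, C_1 ≅ Z^21, C_2 ≅ Z^14.

The boundary map ∂_1: C_1 → C_0 sends each edge [p,q] (with p < q) to q − p.
The 7×21 boundary matrix has rank 6 and Smith normal form diag(1,1,1,1,1,1).

∂_2: C_2 → C_1 acts by ∂[p,q,r] = [q,r] − [p,r] + [p,q]. For instance
  ∂AFJ = FJ − AJ + AF,
  ∂BDJ = DJ − BJ + BD.
This gives a 21×14 integer matrix of rank 13; reducing to Smith normal form yields diagonal entries (1,1,1,1,1,1,1,1,1,1,1,1,1).

Reading off H_k = ker ∂_k / im ∂_{k+1}:

  H_0: rank C_0 − rank ∂_1 = 7 − 6 = 1, and the invariant factors of ∂_1 are all 1, so H_0 = Z.
  H_1: rank ker ∂_1 − rank ∂_2 = (21 − 6) − 13 = 2, and the invariant factors of ∂_2 are all 1, so H_1 = Z^2.
  H_2: rank ker ∂_2 − rank ∂_3 = (14 − 13) − 0 = 1, and there is no ∂_3, so H_2 = Z.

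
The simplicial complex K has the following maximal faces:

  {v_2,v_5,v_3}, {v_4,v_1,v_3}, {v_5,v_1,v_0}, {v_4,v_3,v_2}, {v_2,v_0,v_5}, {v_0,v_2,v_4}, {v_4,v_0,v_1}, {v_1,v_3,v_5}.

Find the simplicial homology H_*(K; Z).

H_0 = Z,  H_1 = 0,  H_2 = Z.

Fix the vertex order v_0 < v_1 < v_2 < v_3 < v_4 < v_5 and write every simplex with vertices in increasing order. Then dim K = 2 and the simplices of K are:

  0-simplices (6): [v_0], [v_1], [v_2], [v_3], [v_4], [v_5]
  1-simplices (12): [v_0,v_1], [v_0,v_2], [v_0,v_4], [v_0,v_5], [v_1,v_3], [v_1,v_4], [v_1,v_5], [v_2,v_3], [v_2,v_4], [v_2,v_5], [v_3,v_4], [v_3,v_5]
  2-simplices (8): [v_0,v_1,v_4], [v_0,v_1,v_5], [v_0,v_2,v_4], [v_0,v_2,v_5], [v_1,v_3,v_4], [v_1,v_3,v_5], [v_2,v_3,v_4], [v_2,v_3,v_5]

giving chain groups C_0 ≅ Z^6, C_1 ≅ Z^12, C_2 ≅ Z^8.

∂_1: C_1 → C_0 maps an edge to its endpoints' difference, ∂[p,q] = q − p. For instance
  ∂[v_0,v_4] = [v_4] − [v_0].
This gives a 6×12 integer matrix of rank 5; reducing to Smith normal form yields diagonal entries (1,1,1,1,1).

Boundary ∂_2: C_2 → C_1 acts by ∂[p,q,r] = [q,r] − [p,r] + [p,q]. For instance
  ∂[v_0,v_2,v_4] = [v_2,v_4] − [v_0,v_4] + [v_0,v_2],
  ∂[v_0,v_1,v_4] = [v_1,v_4] − [v_0,v_4] + [v_0,v_1].
The resulting 12×8 matrix has rank 7, and its Smith normal form has invariant factors (1,1,1,1,1,1,1).

Reading off H_k = ker ∂_k / im ∂_{k+1}:

  H_0: rank C_0 − rank ∂_1 = 6 − 5 = 1, and the invariant factors of ∂_1 are all 1, so H_0 = Z.
  H_1: rank ker ∂_1 − rank ∂_2 = (12 − 5) − 7 = 0, and the invariant factors of ∂_2 are all 1, so H_1 = 0.
  H_2: rank ker ∂_2 − rank ∂_3 = (8 − 7) − 0 = 1, and there is no ∂_3, so H_2 = Z.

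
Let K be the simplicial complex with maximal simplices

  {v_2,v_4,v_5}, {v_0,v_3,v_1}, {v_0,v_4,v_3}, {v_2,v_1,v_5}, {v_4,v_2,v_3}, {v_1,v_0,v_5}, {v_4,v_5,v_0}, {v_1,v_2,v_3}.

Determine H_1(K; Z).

Fix the vertex order v_0 < v_1 < v_2 < v_3 < v_4 < v_5 and write every simplex with vertices in increasing order. Then dim K = 2 and the simplices of K are:

  0-simplices (6): [v_0], [v_1], [v_2], [v_3], [v_4], [v_5]
  1-simplices (12): [v_0,v_1], [v_0,v_3], [v_0,v_4], [v_0,v_5], [v_1,v_2], [v_1,v_3], [v_1,v_5], [v_2,v_3], [v_2,v_4], [v_2,v_5], [v_3,v_4], [v_4,v_5]
  2-simplices (8): [v_0,v_1,v_3], [v_0,v_1,v_5], [v_0,v_3,v_4], [v_0,v_4,v_5], [v_1,v_2,v_3], [v_1,v_2,v_5], [v_2,v_3,v_4], [v_2,v_4,v_5]

Hence C_0 ≅ Z^6, C_1 ≅ Z^12, C_2 ≅ Z^8.

The boundary map ∂_1: C_1 → C_0 is given by ∂[p,q] = [q] − [p]. For instance
  ∂[v_0,v_4] = [v_4] − [v_0].
The 6×12 boundary matrix has rank 5 and Smith normal form diag(1,1,1,1,1).

∂_2: C_2 → C_1 sends each 2-simplex [p,q,r] to [q,r] − [p,r] + [p,q]. For instance
  ∂[v_2,v_3,v_4] = [v_3,v_4] − [v_2,v_4] + [v_2,v_3],
  ∂[v_0,v_3,v_4] = [v_3,v_4] − [v_0,v_4] + [v_0,v_3].
The resulting 12×8 matrix has rank 7, and its Smith normal form has invariant factors (1,1,1,1,1,1,1).

Reading off H_k = ker ∂_k / im ∂_{k+1}:

  H_1: rank ker ∂_1 − rank ∂_2 = (12 − 5) − 7 = 0, and the invariant factors of ∂_2 are all 1, so H_1 ≅ 0.

H_1 ≅ 0.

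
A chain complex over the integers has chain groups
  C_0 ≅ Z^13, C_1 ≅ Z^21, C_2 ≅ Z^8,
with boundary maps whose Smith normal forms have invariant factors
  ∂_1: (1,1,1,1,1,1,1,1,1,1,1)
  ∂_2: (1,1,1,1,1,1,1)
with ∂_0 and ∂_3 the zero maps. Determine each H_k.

H_0 ≅ Z^2,  H_1 ≅ Z^3,  H_2 ≅ Z.

H_0: b_0 = 13 − 0 − 11 = 2; torsion from ∂_1 factors > 1: none. So H_0 ≅ Z^2.
H_1: b_1 = 21 − 11 − 7 = 3; torsion from ∂_2 factors > 1: none. So H_1 ≅ Z^3.
H_2: b_2 = 8 − 7 − 0 = 1; torsion from ∂_3 factors > 1: none. So H_2 ≅ Z.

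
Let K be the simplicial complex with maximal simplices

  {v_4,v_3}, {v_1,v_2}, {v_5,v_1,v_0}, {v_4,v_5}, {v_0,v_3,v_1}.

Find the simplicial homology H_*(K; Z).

H_0 = Z,  H_1 = Z,  H_2 = 0.

K has 6 vertices, 8 edges, 2 triangles.
rank ∂_0 = 0, rank ∂_1 = 5 ⇒ b_0 = 6 − 0 − 5 = 1; all invariant factors of ∂_1 are 1 so no torsion. So H_0 = Z.
rank ∂_1 = 5, rank ∂_2 = 2 ⇒ b_1 = 8 − 5 − 2 = 1; all invariant factors of ∂_2 are 1 so no torsion. So H_1 = Z.
rank ∂_2 = 2, rank ∂_3 = 0 ⇒ b_2 = 2 − 2 − 0 = 0. So H_2 = 0.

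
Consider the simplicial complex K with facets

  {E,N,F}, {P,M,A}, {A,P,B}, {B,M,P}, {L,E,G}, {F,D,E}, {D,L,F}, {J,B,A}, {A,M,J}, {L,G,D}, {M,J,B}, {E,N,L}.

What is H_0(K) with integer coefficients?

H_0 = Z^2.

We work with the vertex ordering A < B < D < E < F < G < J < L < M < N < P. The simplices of K, each written with vertices in increasing order, are:

  0-simplices (11): A, B, D, E, F, G, J, L, M, N, P
  1-simplices (21): AB, AJ, AM, AP, BJ, BM, BP, DE, DF, DG, DL, EF, EG, EL, EN, FL, FN, GL, JM, LN, MP
  2-simplices (12): ABJ, ABP, AJM, AMP, BJM, BMP, DEF, DFL, DGL, EFN, EGL, ELN

Hence C_0 ≅ Z^11, C_1 ≅ Z^21, C_2 ≅ Z^12.

Boundary ∂_1: C_1 → C_0 sends each edge [p,q] (with p < q) to q − p. For instance
  ∂FL = L − F.
The resulting 11×21 matrix has rank 9, and its Smith normal form has invariant factors (1,1,1,1,1,1,1,1,1).

Boundary ∂_2: C_2 → C_1 maps a triangle to the signed sum of its edges. For instance
  ∂ELN = LN − EN + EL,
  ∂BMP = MP − BP + BM.
The 21×12 boundary matrix has rank 11 and Smith normal form diag(1,1,1,1,1,1,1,1,1,1,1).

Computing H_k = (kernel of ∂_k) / (image of ∂_{k+1}):

  H_0: rank C_0 − rank ∂_1 = 11 − 9 = 2, and the invariant factors of ∂_1 are all 1, so H_0 ≅ Z^2.

(K is a triangulation of the disjoint union of the 2-sphere S^2 and the cylinder S^1 x I.)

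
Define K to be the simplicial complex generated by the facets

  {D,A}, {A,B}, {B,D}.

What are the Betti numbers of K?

Take the total order A < B < D on the vertex set. Then K (dimension 1) consists of the simplices:

  0-simplices (3): A, B, D
  1-simplices (3): AB, AD, BD

so the chain groups are C_0 ≅ Z^3, C_1 ≅ Z^3.

∂_1: C_1 → C_0 maps an edge to its endpoints' difference, ∂[p,q] = q − p. For instance
  ∂BD = D − B.
The 3×3 boundary matrix has rank 2 and Smith normal form diag(1,1).

Now H_k = ker ∂_k / im ∂_{k+1}, so:

  H_0: rank C_0 − rank ∂_1 = 3 − 2 = 1, and the invariant factors of ∂_1 are all 1, so H_0 = Z.
  H_1: rank ker ∂_1 − rank ∂_2 = (3 − 2) − 0 = 1, and there is no ∂_2, so H_1 = Z.

As a check, the Euler characteristic is 3 − 3 = 0, which agrees with 1 − 1 = 0.

Hence the Betti numbers are b_0 = 1, b_1 = 1.

b_0 = 1, b_1 = 1.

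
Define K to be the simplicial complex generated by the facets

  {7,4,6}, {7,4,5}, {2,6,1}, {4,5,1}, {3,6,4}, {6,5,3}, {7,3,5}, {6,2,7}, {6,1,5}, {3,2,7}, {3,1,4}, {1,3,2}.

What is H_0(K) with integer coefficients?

K has 7 vertices, 18 edges, 12 triangles.
rank ∂_0 = 0, rank ∂_1 = 6 ⇒ b_0 = 7 − 0 − 6 = 1; all invariant factors of ∂_1 are 1 so no torsion. So H_0 = Z.

H_0 ≅ Z.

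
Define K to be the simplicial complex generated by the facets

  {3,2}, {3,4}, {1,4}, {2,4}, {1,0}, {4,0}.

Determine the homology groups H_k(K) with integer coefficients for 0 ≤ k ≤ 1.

Take the total order 0 < 1 < 2 < 3 < 4 on the vertex set. Then K (dimension 1) consists of the simplices:

  0-simplices (5): [0], [1], [2], [3], [4]
  1-simplices (6): [0,1], [0,4], [1,4], [2,3], [2,4], [3,4]

giving chain groups C_0 ≅ Z^5, C_1 ≅ Z^6.

The boundary map ∂_1: C_1 → C_0 sends each edge [p,q] (with p < q) to q − p.
This gives a 5×6 integer matrix of rank 4; reducing to Smith normal form yields diagonal entries (1,1,1,1).

Reading off H_k = ker ∂_k / im ∂_{k+1}:

  H_0: rank C_0 − rank ∂_1 = 5 − 4 = 1, and the invariant factors of ∂_1 are all 1, so H_0 ≅ Z.
  H_1: rank ker ∂_1 − rank ∂_2 = (6 − 4) − 0 = 2, and there is no ∂_2, so H_1 ≅ Z^2.

As a check, the Euler characteristic is 5 − 6 = -1, which agrees with 1 − 2 = -1.

H_0 ≅ Z,  H_1 ≅ Z^2.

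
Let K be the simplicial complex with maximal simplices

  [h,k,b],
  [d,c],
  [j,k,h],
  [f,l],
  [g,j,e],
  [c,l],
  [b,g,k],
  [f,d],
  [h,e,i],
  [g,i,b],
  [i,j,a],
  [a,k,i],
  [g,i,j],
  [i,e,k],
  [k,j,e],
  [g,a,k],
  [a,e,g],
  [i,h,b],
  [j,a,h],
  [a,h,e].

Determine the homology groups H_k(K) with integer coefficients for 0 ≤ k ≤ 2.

H_0 ≅ Z^2,  H_1 ≅ Z^3,  H_2 ≅ Z.

Fix the vertex order a < b < c < d < e < f < g < h < i < j < k < l and write every simplex with vertices in increasing order. Then dim K = 2 and the simplices of K are:

  0-simplices (12): a, b, c, d, e, f, g, h, i, j, k, l
  1-simplices (28): ae, ag, ah, ai, aj, ak, bg, bh, bi, bk, cd, cl, df, eg, eh, ei, ej, ek, fl, gi, gj, gk, hi, hj, hk, ij, ik, jk
  2-simplices (16): aeg, aeh, agk, ahj, aij, aik, bgi, bgk, bhi, bhk, egj, ehi, eik, ejk, gij, hjk

giving chain groups C_0 ≅ Z^12, C_1 ≅ Z^28, C_2 ≅ Z^16.

∂_1: C_1 → C_0 maps an edge to its endpoints' difference, ∂[p,q] = q − p. For instance
  ∂bg = g − b.
The resulting 12×28 matrix has rank 10, and its Smith normal form has invariant factors (1,1,1,1,1,1,1,1,1,1).

The boundary map ∂_2: C_2 → C_1 acts by ∂[p,q,r] = [q,r] − [p,r] + [p,q]. For instance
  ∂bhk = hk − bk + bh,
  ∂aij = ij − aj + ai.
The resulting 28×16 matrix has rank 15, and its Smith normal form has invariant factors (1,1,1,1,1,1,1,1,1,1,1,1,1,1,1).

Now H_k = ker ∂_k / im ∂_{k+1}, so:

  H_0: rank C_0 − rank ∂_1 = 12 − 10 = 2, and the invariant factors of ∂_1 are all 1, so H_0 = Z^2.
  H_1: rank ker ∂_1 − rank ∂_2 = (28 − 10) − 15 = 3, and the invariant factors of ∂_2 are all 1, so H_1 = Z^3.
  H_2: rank ker ∂_2 − rank ∂_3 = (16 − 15) − 0 = 1, and there is no ∂_3, so H_2 = Z.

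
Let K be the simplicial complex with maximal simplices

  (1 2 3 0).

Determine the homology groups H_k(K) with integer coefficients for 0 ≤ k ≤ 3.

H_0 = Z,  H_1 = 0,  H_2 = 0,  H_3 = 0.

Order the vertices as 0 < 1 < 2 < 3. Listing each simplex with vertices in this order, K has dimension 3 with simplices:

  0-simplices (4): [0], [1], [2], [3]
  1-simplices (6): [0,1], [0,2], [0,3], [1,2], [1,3], [2,3]
  2-simplices (4): [0,1,2], [0,1,3], [0,2,3], [1,2,3]
  3-simplices (1): [0,1,2,3]

Hence C_0 ≅ Z^4, C_1 ≅ Z^6, C_2 ≅ Z^4, C_3 ≅ Z^1.

The boundary map ∂_1: C_1 → C_0 maps an edge to its endpoints' difference, ∂[p,q] = q − p. For instance
  ∂[2,3] = [3] − [2].
The 4×6 boundary matrix has rank 3 and Smith normal form diag(1,1,1).

∂_2: C_2 → C_1 acts by ∂[p,q,r] = [q,r] − [p,r] + [p,q]. For instance
  ∂[0,1,2] = [1,2] − [0,2] + [0,1],
  ∂[0,2,3] = [2,3] − [0,3] + [0,2].
This gives a 6×4 integer matrix of rank 3; reducing to Smith normal form yields diagonal entries (1,1,1).

Boundary ∂_3: C_3 → C_2 sends each 3-simplex σ to the alternating sum Σ_i (−1)^i (σ with its i-th vertex removed). For instance
  ∂[0,1,2,3] = [1,2,3] − [0,2,3] + [0,1,3] − [0,1,2].
The resulting 4×1 matrix has rank 1, and its Smith normal form has invariant factors (1).

Computing H_k = (kernel of ∂_k) / (image of ∂_{k+1}):

  H_0: rank C_0 − rank ∂_1 = 4 − 3 = 1, and the invariant factors of ∂_1 are all 1, so H_0 = Z.
  H_1: rank ker ∂_1 − rank ∂_2 = (6 − 3) − 3 = 0, and the invariant factors of ∂_2 are all 1, so H_1 = 0.
  H_2: rank ker ∂_2 − rank ∂_3 = (4 − 3) − 1 = 0, and the invariant factors of ∂_3 are all 1, so H_2 = 0.
  H_3: rank ker ∂_3 − rank ∂_4 = (1 − 1) − 0 = 0, and there is no ∂_4, so H_3 = 0.

As a check, the Euler characteristic is 4 − 6 + 4 − 1 = 1, which agrees with 1 − 0 + 0 − 0 = 1.
(K is a triangulation of the 3-simplex.)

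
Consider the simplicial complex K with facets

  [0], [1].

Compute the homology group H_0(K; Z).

Order the vertices as 0 < 1. Listing each simplex with vertices in this order, K has dimension 0 with simplices:

  0-simplices (2): [0], [1]

so the chain groups are C_0 ≅ Z^2.

From H_k ≅ ker(∂_k) / im(∂_{k+1}) we obtain:

  H_0: rank C_0 − rank ∂_1 = 2 − 0 = 2, and there is no ∂_1, so H_0 ≅ Z^2.

H_0 = Z^2.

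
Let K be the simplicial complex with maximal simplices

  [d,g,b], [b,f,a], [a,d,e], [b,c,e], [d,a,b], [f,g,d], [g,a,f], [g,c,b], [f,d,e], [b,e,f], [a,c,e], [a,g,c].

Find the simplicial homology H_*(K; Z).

Fix the vertex order a < b < c < d < e < f < g and write every simplex with vertices in increasing order. Then dim K = 2 and the simplices of K are:

  0-simplices (7): a, b, c, d, e, f, g
  1-simplices (18): ab, ac, ad, ae, af, ag, bc, bd, be, bf, bg, ce, cg, de, df, dg, ef, fg
  2-simplices (12): abd, abf, ace, acg, ade, afg, bce, bcg, bdg, bef, def, dfg

Hence C_0 ≅ Z^7, C_1 ≅ Z^18, C_2 ≅ Z^12.

The boundary map ∂_1: C_1 → C_0 is given by ∂[p,q] = [q] − [p]. For instance
  ∂bg = g − b.
The 7×18 boundary matrix has rank 6 and Smith normal form diag(1,1,1,1,1,1).

The boundary map ∂_2: C_2 → C_1 acts by ∂[p,q,r] = [q,r] − [p,r] + [p,q]. For instance
  ∂bce = ce − be + bc,
  ∂abd = bd − ad + ab.
The resulting 18×12 matrix has rank 12, and its Smith normal form has invariant factors (1,1,1,1,1,1,1,1,1,1,1,2).

Reading off H_k = ker ∂_k / im ∂_{k+1}:

  H_0: rank C_0 − rank ∂_1 = 7 − 6 = 1, and the invariant factors of ∂_1 are all 1, so H_0 ≅ Z.
  H_1: rank ker ∂_1 − rank ∂_2 = (18 − 6) − 12 = 0, and ∂_2 has invariant factor 2 > 1, so H_1 ≅ Z/2.
  H_2: rank ker ∂_2 − rank ∂_3 = (12 − 12) − 0 = 0, and there is no ∂_3, so H_2 ≅ 0.

(K is a triangulation of the real projective plane RP^2.)

H_0 = Z,  H_1 = Z/2,  H_2 = 0.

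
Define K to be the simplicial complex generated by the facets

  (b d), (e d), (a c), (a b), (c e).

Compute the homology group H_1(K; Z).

H_1 ≅ Z.

Fix the vertex order a < b < c < d < e and write every simplex with vertices in increasing order. Then dim K = 1 and the simplices of K are:

  0-simplices (5): a, b, c, d, e
  1-simplices (5): ab, ac, bd, ce, de

so the chain groups are C_0 ≅ Z^5, C_1 ≅ Z^5.

The boundary map ∂_1: C_1 → C_0 is given by ∂[p,q] = [q] − [p]. For instance
  ∂de = e − d.
As a 5×5 matrix over Z this has rank 4, with invariant factors (1,1,1,1).

Now H_k = ker ∂_k / im ∂_{k+1}, so:

  H_1: rank ker ∂_1 − rank ∂_2 = (5 − 4) − 0 = 1, and there is no ∂_2, so H_1 = Z.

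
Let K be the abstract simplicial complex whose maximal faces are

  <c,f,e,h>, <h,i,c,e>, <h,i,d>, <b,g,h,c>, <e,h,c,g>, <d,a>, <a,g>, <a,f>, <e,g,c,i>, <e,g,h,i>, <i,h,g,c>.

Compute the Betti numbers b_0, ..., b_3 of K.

Take the total order a < b < c < d < e < f < g < h < i on the vertex set. Then K (dimension 3) consists of the simplices:

  0-simplices (9): a, b, c, d, e, f, g, h, i
  1-simplices (21): ad, af, ag, bc, bg, bh, ce, cf, cg, ch, ci, dh, di, ef, eg, eh, ei, fh, gh, gi, hi
  2-simplices (17): bcg, bch, bgh, cef, ceg, ceh, cei, cfh, cgh, cgi, chi, dhi, efh, egh, egi, ehi, ghi
  3-simplices (7): bcgh, cefh, cegh, cegi, cehi, cghi, eghi

giving chain groups C_0 ≅ Z^9, C_1 ≅ Z^21, C_2 ≅ Z^17, C_3 ≅ Z^7.

The boundary map ∂_1: C_1 → C_0 sends each edge [p,q] (with p < q) to q − p. For instance
  ∂gi = i − g.
This gives a 9×21 integer matrix of rank 8; reducing to Smith normal form yields diagonal entries (1,1,1,1,1,1,1,1).

Boundary ∂_2: C_2 → C_1 maps a triangle to the signed sum of its edges. For instance
  ∂egh = gh − eh + eg,
  ∂bgh = gh − bh + bg.
The resulting 21×17 matrix has rank 11, and its Smith normal form has invariant factors (1,1,1,1,1,1,1,1,1,1,1).

Boundary ∂_3: C_3 → C_2 sends each 3-simplex σ to the alternating sum Σ_i (−1)^i (σ with its i-th vertex removed). For instance
  ∂eghi = ghi − ehi + egi − egh,
  ∂cegi = egi − cgi + cei − ceg.
The 17×7 boundary matrix has rank 6 and Smith normal form diag(1,1,1,1,1,1).

Now H_k = ker ∂_k / im ∂_{k+1}, so:

  H_0: rank C_0 − rank ∂_1 = 9 − 8 = 1, and the invariant factors of ∂_1 are all 1, so H_0 ≅ Z.
  H_1: rank ker ∂_1 − rank ∂_2 = (21 − 8) − 11 = 2, and the invariant factors of ∂_2 are all 1, so H_1 ≅ Z^2.
  H_2: rank ker ∂_2 − rank ∂_3 = (17 − 11) − 6 = 0, and the invariant factors of ∂_3 are all 1, so H_2 ≅ 0.
  H_3: rank ker ∂_3 − rank ∂_4 = (7 − 6) − 0 = 1, and there is no ∂_4, so H_3 ≅ Z.

Hence the Betti numbers are b_0 = 1, b_1 = 2, b_2 = 0, b_3 = 1.

b_0 = 1, b_1 = 2, b_2 = 0, b_3 = 1.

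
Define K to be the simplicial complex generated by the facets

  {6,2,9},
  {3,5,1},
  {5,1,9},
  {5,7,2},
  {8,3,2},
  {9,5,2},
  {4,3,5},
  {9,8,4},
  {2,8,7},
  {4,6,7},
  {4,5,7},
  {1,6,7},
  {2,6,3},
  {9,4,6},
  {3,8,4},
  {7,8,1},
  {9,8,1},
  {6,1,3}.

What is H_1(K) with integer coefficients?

H_1 ≅ Z^2.

Order the vertices as 1 < 2 < 3 < 4 < 5 < 6 < 7 < 8 < 9. Listing each simplex with vertices in this order, K has dimension 2 with simplices:

  0-simplices (9): [1], [2], [3], [4], [5], [6], [7], [8], [9]
  1-simplices (27): (27 of them)
  2-simplices (18): [1,3,5], [1,3,6], [1,5,9], [1,6,7], [1,7,8], [1,8,9], [2,3,6], [2,3,8], [2,5,7], [2,5,9], [2,6,9], [2,7,8], [3,4,5], [3,4,8], [4,5,7], [4,6,7], [4,6,9], [4,8,9]

Hence C_0 ≅ Z^9, C_1 ≅ Z^27, C_2 ≅ Z^18.

The boundary map ∂_1: C_1 → C_0 is given by ∂[p,q] = [q] − [p]. For instance
  ∂[2,9] = [9] − [2].
This gives a 9×27 integer matrix of rank 8; reducing to Smith normal form yields diagonal entries (1,1,1,1,1,1,1,1).

Boundary ∂_2: C_2 → C_1 sends each 2-simplex [p,q,r] to [q,r] − [p,r] + [p,q]. For instance
  ∂[1,3,5] = [3,5] − [1,5] + [1,3],
  ∂[1,6,7] = [6,7] − [1,7] + [1,6].
As a 27×18 matrix over Z this has rank 17, with invariant factors (1,1,1,1,1,1,1,1,1,1,1,1,1,1,1,1,1).

Now H_k = ker ∂_k / im ∂_{k+1}, so:

  H_1: rank ker ∂_1 − rank ∂_2 = (27 − 8) − 17 = 2, and the invariant factors of ∂_2 are all 1, so H_1 = Z^2.

(K is a triangulation of the torus T^2.)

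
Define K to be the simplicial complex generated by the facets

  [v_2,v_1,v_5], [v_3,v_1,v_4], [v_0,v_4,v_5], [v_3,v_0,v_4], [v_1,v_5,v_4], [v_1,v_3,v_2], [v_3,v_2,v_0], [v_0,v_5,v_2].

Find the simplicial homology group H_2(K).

H_2 ≅ Z.

We work with the vertex ordering v_0 < v_1 < v_2 < v_3 < v_4 < v_5. The simplices of K, each written with vertices in increasing order, are:

  0-simplices (6): [v_0], [v_1], [v_2], [v_3], [v_4], [v_5]
  1-simplices (12): [v_0,v_2], [v_0,v_3], [v_0,v_4], [v_0,v_5], [v_1,v_2], [v_1,v_3], [v_1,v_4], [v_1,v_5], [v_2,v_3], [v_2,v_5], [v_3,v_4], [v_4,v_5]
  2-simplices (8): [v_0,v_2,v_3], [v_0,v_2,v_5], [v_0,v_3,v_4], [v_0,v_4,v_5], [v_1,v_2,v_3], [v_1,v_2,v_5], [v_1,v_3,v_4], [v_1,v_4,v_5]

so the chain groups are C_0 ≅ Z^6, C_1 ≅ Z^12, C_2 ≅ Z^8.

Boundary ∂_1: C_1 → C_0 maps an edge to its endpoints' difference, ∂[p,q] = q − p. For instance
  ∂[v_1,v_4] = [v_4] − [v_1].
The resulting 6×12 matrix has rank 5, and its Smith normal form has invariant factors (1,1,1,1,1).

∂_2: C_2 → C_1 acts by ∂[p,q,r] = [q,r] − [p,r] + [p,q]. For instance
  ∂[v_0,v_2,v_5] = [v_2,v_5] − [v_0,v_5] + [v_0,v_2],
  ∂[v_0,v_4,v_5] = [v_4,v_5] − [v_0,v_5] + [v_0,v_4].
As a 12×8 matrix over Z this has rank 7, with invariant factors (1,1,1,1,1,1,1).

Now H_k = ker ∂_k / im ∂_{k+1}, so:

  H_2: rank ker ∂_2 − rank ∂_3 = (8 − 7) − 0 = 1, and there is no ∂_3, so H_2 ≅ Z.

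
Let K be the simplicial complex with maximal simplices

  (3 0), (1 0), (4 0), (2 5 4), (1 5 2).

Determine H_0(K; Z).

H_0 = Z.

Fix the vertex order 0 < 1 < 2 < 3 < 4 < 5 and write every simplex with vertices in increasing order. Then dim K = 2 and the simplices of K are:

  0-simplices (6): [0], [1], [2], [3], [4], [5]
  1-simplices (8): [0,1], [0,3], [0,4], [1,2], [1,5], [2,4], [2,5], [4,5]
  2-simplices (2): [1,2,5], [2,4,5]

Hence C_0 ≅ Z^6, C_1 ≅ Z^8, C_2 ≅ Z^2.

Boundary ∂_1: C_1 → C_0 sends each edge [p,q] (with p < q) to q − p.
The 6×8 boundary matrix has rank 5 and Smith normal form diag(1,1,1,1,1).

The boundary map ∂_2: C_2 → C_1 maps a triangle to the signed sum of its edges. For instance
  ∂[2,4,5] = [4,5] − [2,5] + [2,4],
  ∂[1,2,5] = [2,5] − [1,5] + [1,2].
The resulting 8×2 matrix has rank 2, and its Smith normal form has invariant factors (1,1).

Now H_k = ker ∂_k / im ∂_{k+1}, so:

  H_0: rank C_0 − rank ∂_1 = 6 − 5 = 1, and the invariant factors of ∂_1 are all 1, so H_0 = Z.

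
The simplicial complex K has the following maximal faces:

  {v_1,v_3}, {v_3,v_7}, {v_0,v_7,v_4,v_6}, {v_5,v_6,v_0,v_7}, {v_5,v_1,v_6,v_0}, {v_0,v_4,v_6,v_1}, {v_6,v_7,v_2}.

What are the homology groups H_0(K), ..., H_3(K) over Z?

Order the vertices as v_0 < v_1 < v_2 < v_3 < v_4 < v_5 < v_6 < v_7. Listing each simplex with vertices in this order, K has dimension 3 with simplices:

  0-simplices (8): [v_0], [v_1], [v_2], [v_3], [v_4], [v_5], [v_6], [v_7]
  1-simplices (17): (17 of them)
  2-simplices (13): (13 of them)
  3-simplices (4): [v_0,v_1,v_4,v_6], [v_0,v_1,v_5,v_6], [v_0,v_4,v_6,v_7], [v_0,v_5,v_6,v_7]

so the chain groups are C_0 ≅ Z^8, C_1 ≅ Z^17, C_2 ≅ Z^13, C_3 ≅ Z^4.

The boundary map ∂_1: C_1 → C_0 is given by ∂[p,q] = [q] − [p]. For instance
  ∂[v_2,v_6] = [v_6] − [v_2].
The 8×17 boundary matrix has rank 7 and Smith normal form diag(1,1,1,1,1,1,1).

The boundary map ∂_2: C_2 → C_1 sends each 2-simplex [p,q,r] to [q,r] − [p,r] + [p,q]. For instance
  ∂[v_0,v_5,v_7] = [v_5,v_7] − [v_0,v_7] + [v_0,v_5],
  ∂[v_0,v_6,v_7] = [v_6,v_7] − [v_0,v_7] + [v_0,v_6].
This gives a 17×13 integer matrix of rank 9; reducing to Smith normal form yields diagonal entries (1,1,1,1,1,1,1,1,1).

Boundary ∂_3: C_3 → C_2 sends each 3-simplex σ to the alternating sum Σ_i (−1)^i (σ with its i-th vertex removed). For instance
  ∂[v_0,v_1,v_5,v_6] = [v_1,v_5,v_6] − [v_0,v_5,v_6] + [v_0,v_1,v_6] − [v_0,v_1,v_5],
  ∂[v_0,v_4,v_6,v_7] = [v_4,v_6,v_7] − [v_0,v_6,v_7] + [v_0,v_4,v_7] − [v_0,v_4,v_6].
The 13×4 boundary matrix has rank 4 and Smith normal form diag(1,1,1,1).

Now H_k = ker ∂_k / im ∂_{k+1}, so:

  H_0: rank C_0 − rank ∂_1 = 8 − 7 = 1, and the invariant factors of ∂_1 are all 1, so H_0 ≅ Z.
  H_1: rank ker ∂_1 − rank ∂_2 = (17 − 7) − 9 = 1, and the invariant factors of ∂_2 are all 1, so H_1 ≅ Z.
  H_2: rank ker ∂_2 − rank ∂_3 = (13 − 9) − 4 = 0, and the invariant factors of ∂_3 are all 1, so H_2 ≅ 0.
  H_3: rank ker ∂_3 − rank ∂_4 = (4 − 4) − 0 = 0, and there is no ∂_4, so H_3 ≅ 0.

H_0 = Z,  H_1 = Z,  H_2 = 0,  H_3 = 0.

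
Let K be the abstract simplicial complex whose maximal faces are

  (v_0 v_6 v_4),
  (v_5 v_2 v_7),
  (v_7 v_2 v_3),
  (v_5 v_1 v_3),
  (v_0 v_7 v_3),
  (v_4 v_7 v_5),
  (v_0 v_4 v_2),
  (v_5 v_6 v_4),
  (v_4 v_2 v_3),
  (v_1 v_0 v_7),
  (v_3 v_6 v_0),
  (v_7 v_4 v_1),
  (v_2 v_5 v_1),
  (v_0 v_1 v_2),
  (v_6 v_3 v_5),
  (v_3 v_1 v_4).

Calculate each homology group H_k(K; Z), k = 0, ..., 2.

H_0 = Z,  H_1 = Z^2,  H_2 = Z.

Order the vertices as v_0 < v_1 < v_2 < v_3 < v_4 < v_5 < v_6 < v_7. Listing each simplex with vertices in this order, K has dimension 2 with simplices:

  0-simplices (8): [v_0], [v_1], [v_2], [v_3], [v_4], [v_5], [v_6], [v_7]
  1-simplices (24): (24 of them)
  2-simplices (16): (16 of them)

so the chain groups are C_0 ≅ Z^8, C_1 ≅ Z^24, C_2 ≅ Z^16.

∂_1: C_1 → C_0 is given by ∂[p,q] = [q] − [p].
The resulting 8×24 matrix has rank 7, and its Smith normal form has invariant factors (1,1,1,1,1,1,1).

The boundary map ∂_2: C_2 → C_1 acts by ∂[p,q,r] = [q,r] − [p,r] + [p,q]. For instance
  ∂[v_1,v_3,v_5] = [v_3,v_5] − [v_1,v_5] + [v_1,v_3],
  ∂[v_1,v_3,v_4] = [v_3,v_4] − [v_1,v_4] + [v_1,v_3].
This gives a 24×16 integer matrix of rank 15; reducing to Smith normal form yields diagonal entries (1,1,1,1,1,1,1,1,1,1,1,1,1,1,1).

Computing H_k = (kernel of ∂_k) / (image of ∂_{k+1}):

  H_0: rank C_0 − rank ∂_1 = 8 − 7 = 1, and the invariant factors of ∂_1 are all 1, so H_0 = Z.
  H_1: rank ker ∂_1 − rank ∂_2 = (24 − 7) − 15 = 2, and the invariant factors of ∂_2 are all 1, so H_1 = Z^2.
  H_2: rank ker ∂_2 − rank ∂_3 = (16 − 15) − 0 = 1, and there is no ∂_3, so H_2 = Z.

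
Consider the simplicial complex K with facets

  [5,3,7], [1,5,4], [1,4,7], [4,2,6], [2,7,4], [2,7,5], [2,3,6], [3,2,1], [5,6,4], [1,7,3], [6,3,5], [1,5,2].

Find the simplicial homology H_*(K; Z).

H_0 ≅ Z,  H_1 ≅ Z/2,  H_2 = 0.

We work with the vertex ordering 1 < 2 < 3 < 4 < 5 < 6 < 7. The simplices of K, each written with vertices in increasing order, are:

  0-simplices (7): [1], [2], [3], [4], [5], [6], [7]
  1-simplices (18): [1,2], [1,3], [1,4], [1,5], [1,7], [2,3], [2,4], [2,5], [2,6], [2,7], [3,5], [3,6], [3,7], [4,5], [4,6], [4,7], [5,6], [5,7]
  2-simplices (12): [1,2,3], [1,2,5], [1,3,7], [1,4,5], [1,4,7], [2,3,6], [2,4,6], [2,4,7], [2,5,7], [3,5,6], [3,5,7], [4,5,6]

Hence C_0 ≅ Z^7, C_1 ≅ Z^18, C_2 ≅ Z^12.

Boundary ∂_1: C_1 → C_0 is given by ∂[p,q] = [q] − [p].
The resulting 7×18 matrix has rank 6, and its Smith normal form has invariant factors (1,1,1,1,1,1).

∂_2: C_2 → C_1 maps a triangle to the signed sum of its edges. For instance
  ∂[1,3,7] = [3,7] − [1,7] + [1,3],
  ∂[1,2,3] = [2,3] − [1,3] + [1,2].
The resulting 18×12 matrix has rank 12, and its Smith normal form has invariant factors (1,1,1,1,1,1,1,1,1,1,1,2).

Now H_k = ker ∂_k / im ∂_{k+1}, so:

  H_0: rank C_0 − rank ∂_1 = 7 − 6 = 1, and the invariant factors of ∂_1 are all 1, so H_0 ≅ Z.
  H_1: rank ker ∂_1 − rank ∂_2 = (18 − 6) − 12 = 0, and ∂_2 has invariant factor 2 > 1, so H_1 ≅ Z/2.
  H_2: rank ker ∂_2 − rank ∂_3 = (12 − 12) − 0 = 0, and there is no ∂_3, so H_2 ≅ 0.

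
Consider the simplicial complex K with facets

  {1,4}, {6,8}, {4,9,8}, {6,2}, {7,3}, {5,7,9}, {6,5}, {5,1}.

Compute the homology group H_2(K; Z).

H_2 ≅ 0.

Fix the vertex order 1 < 2 < 3 < 4 < 5 < 6 < 7 < 8 < 9 and write every simplex with vertices in increasing order. Then dim K = 2 and the simplices of K are:

  0-simplices (9): [1], [2], [3], [4], [5], [6], [7], [8], [9]
  1-simplices (12): [1,4], [1,5], [2,6], [3,7], [4,8], [4,9], [5,6], [5,7], [5,9], [6,8], [7,9], [8,9]
  2-simplices (2): [4,8,9], [5,7,9]

so the chain groups are C_0 ≅ Z^9, C_1 ≅ Z^12, C_2 ≅ Z^2.

The boundary map ∂_1: C_1 → C_0 sends each edge [p,q] (with p < q) to q − p. For instance
  ∂[7,9] = [9] − [7].
This gives a 9×12 integer matrix of rank 8; reducing to Smith normal form yields diagonal entries (1,1,1,1,1,1,1,1).

Boundary ∂_2: C_2 → C_1 acts by ∂[p,q,r] = [q,r] − [p,r] + [p,q]. For instance
  ∂[5,7,9] = [7,9] − [5,9] + [5,7],
  ∂[4,8,9] = [8,9] − [4,9] + [4,8].
The resulting 12×2 matrix has rank 2, and its Smith normal form has invariant factors (1,1).

Reading off H_k = ker ∂_k / im ∂_{k+1}:

  H_2: rank ker ∂_2 − rank ∂_3 = (2 − 2) − 0 = 0, and there is no ∂_3, so H_2 = 0.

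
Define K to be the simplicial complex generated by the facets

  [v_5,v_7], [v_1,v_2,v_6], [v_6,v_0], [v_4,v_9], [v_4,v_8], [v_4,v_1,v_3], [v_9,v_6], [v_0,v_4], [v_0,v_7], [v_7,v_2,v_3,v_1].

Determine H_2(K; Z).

H_2 ≅ 0.

Take the total order v_0 < v_1 < v_2 < v_3 < v_4 < v_5 < v_6 < v_7 < v_8 < v_9 on the vertex set. Then K (dimension 3) consists of the simplices:

  0-simplices (10): [v_0], [v_1], [v_2], [v_3], [v_4], [v_5], [v_6], [v_7], [v_8], [v_9]
  1-simplices (17): (17 of them)
  2-simplices (6): [v_1,v_2,v_3], [v_1,v_2,v_6], [v_1,v_2,v_7], [v_1,v_3,v_4], [v_1,v_3,v_7], [v_2,v_3,v_7]
  3-simplices (1): [v_1,v_2,v_3,v_7]

Hence C_0 ≅ Z^10, C_1 ≅ Z^17, C_2 ≅ Z^6, C_3 ≅ Z^1.

∂_1: C_1 → C_0 sends each edge [p,q] (with p < q) to q − p. For instance
  ∂[v_1,v_6] = [v_6] − [v_1].
The 10×17 boundary matrix has rank 9 and Smith normal form diag(1,1,1,1,1,1,1,1,1).

Boundary ∂_2: C_2 → C_1 maps a triangle to the signed sum of its edges. For instance
  ∂[v_1,v_2,v_6] = [v_2,v_6] − [v_1,v_6] + [v_1,v_2],
  ∂[v_1,v_2,v_3] = [v_2,v_3] − [v_1,v_3] + [v_1,v_2].
The 17×6 boundary matrix has rank 5 and Smith normal form diag(1,1,1,1,1).

Boundary ∂_3: C_3 → C_2 sends each 3-simplex σ to the alternating sum Σ_i (−1)^i (σ with its i-th vertex removed). For instance
  ∂[v_1,v_2,v_3,v_7] = [v_2,v_3,v_7] − [v_1,v_3,v_7] + [v_1,v_2,v_7] − [v_1,v_2,v_3].
The resulting 6×1 matrix has rank 1, and its Smith normal form has invariant factors (1).

From H_k ≅ ker(∂_k) / im(∂_{k+1}) we obtain:

  H_2: rank ker ∂_2 − rank ∂_3 = (6 − 5) − 1 = 0, and the invariant factors of ∂_3 are all 1, so H_2 ≅ 0.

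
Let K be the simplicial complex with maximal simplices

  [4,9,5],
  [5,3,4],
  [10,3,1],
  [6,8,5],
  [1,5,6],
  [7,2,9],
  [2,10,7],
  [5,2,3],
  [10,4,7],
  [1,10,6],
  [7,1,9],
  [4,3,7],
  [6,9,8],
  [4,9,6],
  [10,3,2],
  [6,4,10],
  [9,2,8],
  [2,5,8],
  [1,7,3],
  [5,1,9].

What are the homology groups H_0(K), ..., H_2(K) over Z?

Take the total order 1 < 2 < 3 < 4 < 5 < 6 < 7 < 8 < 9 < 10 on the vertex set. Then K (dimension 2) consists of the simplices:

  0-simplices (10): [1], [2], [3], [4], [5], [6], [7], [8], [9], [10]
  1-simplices (30): (30 of them)
  2-simplices (20): (20 of them)

Hence C_0 ≅ Z^10, C_1 ≅ Z^30, C_2 ≅ Z^20.

∂_1: C_1 → C_0 maps an edge to its endpoints' difference, ∂[p,q] = q − p. For instance
  ∂[1,5] = [5] − [1].
As a 10×30 matrix over Z this has rank 9, with invariant factors (1,1,1,1,1,1,1,1,1).

∂_2: C_2 → C_1 acts by ∂[p,q,r] = [q,r] − [p,r] + [p,q]. For instance
  ∂[1,6,10] = [6,10] − [1,10] + [1,6],
  ∂[1,7,9] = [7,9] − [1,9] + [1,7].
The resulting 30×20 matrix has rank 20, and its Smith normal form has invariant factors (1,1,1,1,1,1,1,1,1,1,1,1,1,1,1,1,1,1,1,2).

Computing H_k = (kernel of ∂_k) / (image of ∂_{k+1}):

  H_0: rank C_0 − rank ∂_1 = 10 − 9 = 1, and the invariant factors of ∂_1 are all 1, so H_0 ≅ Z.
  H_1: rank ker ∂_1 − rank ∂_2 = (30 − 9) − 20 = 1, and ∂_2 has invariant factor 2 > 1, so H_1 ≅ Z ⊕ Z/2.
  H_2: rank ker ∂_2 − rank ∂_3 = (20 − 20) − 0 = 0, and there is no ∂_3, so H_2 ≅ 0.

H_0 = Z,  H_1 = Z ⊕ Z/2,  H_2 = 0.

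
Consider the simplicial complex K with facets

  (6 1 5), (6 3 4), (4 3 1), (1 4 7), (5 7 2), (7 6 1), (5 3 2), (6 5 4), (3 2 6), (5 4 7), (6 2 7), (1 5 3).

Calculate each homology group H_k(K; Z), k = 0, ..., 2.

H_0 = Z,  H_1 = Z/2,  H_2 = 0.

K has 7 vertices, 18 edges, 12 triangles.
rank ∂_0 = 0, rank ∂_1 = 6 ⇒ b_0 = 7 − 0 − 6 = 1; all invariant factors of ∂_1 are 1 so no torsion. So H_0 ≅ Z.
rank ∂_1 = 6, rank ∂_2 = 12 ⇒ b_1 = 18 − 6 − 12 = 0; ∂_2 has invariant factor(s) [2] giving torsion. So H_1 ≅ Z/2.
rank ∂_2 = 12, rank ∂_3 = 0 ⇒ b_2 = 12 − 12 − 0 = 0. So H_2 ≅ 0.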